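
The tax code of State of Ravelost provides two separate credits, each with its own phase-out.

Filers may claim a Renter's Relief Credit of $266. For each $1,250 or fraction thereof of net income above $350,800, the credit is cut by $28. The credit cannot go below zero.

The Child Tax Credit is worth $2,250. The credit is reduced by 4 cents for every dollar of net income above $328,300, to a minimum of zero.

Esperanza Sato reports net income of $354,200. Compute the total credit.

$1,396

Renter's Relief Credit: income exceeds $350,800 by $3,400, which is 3 full-or-partial $1,250 increments; reduction = 3 × $28 = $84, leaving $182.
Child Tax Credit: 4% of the $25,900 excess over $328,300 is $1,036; credit = $2,250 − $1,036 = $1,214.
Total: $182 + $1,214 = $1,396.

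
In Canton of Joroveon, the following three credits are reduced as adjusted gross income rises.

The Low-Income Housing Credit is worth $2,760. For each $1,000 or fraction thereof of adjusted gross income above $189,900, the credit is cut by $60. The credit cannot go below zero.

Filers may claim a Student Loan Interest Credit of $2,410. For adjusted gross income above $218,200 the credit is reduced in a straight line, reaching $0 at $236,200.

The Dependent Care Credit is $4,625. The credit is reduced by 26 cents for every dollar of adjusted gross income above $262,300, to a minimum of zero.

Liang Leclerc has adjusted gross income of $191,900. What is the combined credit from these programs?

Low-Income Housing Credit: income exceeds $189,900 by $2,000, which is 2 full-or-partial $1,000 increments; reduction = 2 × $60 = $120, leaving $2,640.
Student Loan Interest Credit: $191,900 is at or below the $218,200 threshold, so the full $2,410 applies.
Dependent Care Credit: $191,900 is at or below the $262,300 threshold, so the full $4,625 applies.
Total: $2,640 + $2,410 + $4,625 = $9,675.

$9,675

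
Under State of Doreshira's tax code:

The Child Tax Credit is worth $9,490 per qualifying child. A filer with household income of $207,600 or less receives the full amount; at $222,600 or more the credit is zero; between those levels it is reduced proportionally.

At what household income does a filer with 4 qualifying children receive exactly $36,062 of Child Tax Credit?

$208,350

Full credit = 4 × $9,490 = $37,960.
$36,062 is 36,062/37,960 of the full $37,960, so 1,898/37,960 of the $15,000 range has been used: income = $207,600 + $15,000 × 1,898/37,960 = $208,350.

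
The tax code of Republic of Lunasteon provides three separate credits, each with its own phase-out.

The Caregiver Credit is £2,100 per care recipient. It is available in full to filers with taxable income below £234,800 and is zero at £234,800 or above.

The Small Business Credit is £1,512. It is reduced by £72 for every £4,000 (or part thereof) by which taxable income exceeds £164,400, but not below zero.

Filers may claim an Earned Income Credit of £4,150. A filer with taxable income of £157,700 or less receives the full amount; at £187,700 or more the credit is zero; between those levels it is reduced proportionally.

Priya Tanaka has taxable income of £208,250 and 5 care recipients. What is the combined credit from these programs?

£11,220

Caregiver Credit: base = 5 × £2,100 = £10,500. £208,250 is below the £234,800 cutoff, so the full £10,500 applies.
Small Business Credit: income exceeds £164,400 by £43,850, which is 11 full-or-partial £4,000 increments; reduction = 11 × £72 = £792, leaving £720.
Earned Income Credit: £208,250 is at or above £187,700, so the credit is £0.
Total: £10,500 + £720 + £0 = £11,220.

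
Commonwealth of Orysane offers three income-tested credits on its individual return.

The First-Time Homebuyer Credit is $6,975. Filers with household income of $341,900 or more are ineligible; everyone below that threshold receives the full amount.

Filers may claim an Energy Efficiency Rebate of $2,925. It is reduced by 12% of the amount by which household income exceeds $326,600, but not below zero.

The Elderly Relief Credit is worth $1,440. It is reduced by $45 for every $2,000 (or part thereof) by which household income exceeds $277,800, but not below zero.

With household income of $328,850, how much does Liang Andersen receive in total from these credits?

First-Time Homebuyer Credit: $328,850 is below the $341,900 cutoff, so the full $6,975 applies.
Energy Efficiency Rebate: 12% of the $2,250 excess over $326,600 is $270; credit = $2,925 − $270 = $2,655.
Elderly Relief Credit: income exceeds $277,800 by $51,050, which is 26 full-or-partial $2,000 increments; reduction = 26 × $45 = $1,170, leaving $270.
Total: $6,975 + $2,655 + $270 = $9,900.

$9,900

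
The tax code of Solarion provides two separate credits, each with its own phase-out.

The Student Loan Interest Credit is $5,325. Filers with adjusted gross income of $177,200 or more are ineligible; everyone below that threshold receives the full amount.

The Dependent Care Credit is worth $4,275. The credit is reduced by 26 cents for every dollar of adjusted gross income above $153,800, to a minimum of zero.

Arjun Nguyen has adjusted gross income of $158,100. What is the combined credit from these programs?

$8,482

Student Loan Interest Credit: $158,100 is below the $177,200 cutoff, so the full $5,325 applies.
Dependent Care Credit: 26% of the $4,300 excess over $153,800 is $1,118; credit = $4,275 − $1,118 = $3,157.
Total: $5,325 + $3,157 = $8,482.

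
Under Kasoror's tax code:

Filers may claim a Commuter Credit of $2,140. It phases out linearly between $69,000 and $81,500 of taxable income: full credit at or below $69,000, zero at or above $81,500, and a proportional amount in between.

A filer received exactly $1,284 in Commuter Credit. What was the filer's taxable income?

$1,284 is 1,284/2,140 of the full $2,140, so 856/2,140 of the $12,500 range has been used: income = $69,000 + $12,500 × 856/2,140 = $74,000.

$74,000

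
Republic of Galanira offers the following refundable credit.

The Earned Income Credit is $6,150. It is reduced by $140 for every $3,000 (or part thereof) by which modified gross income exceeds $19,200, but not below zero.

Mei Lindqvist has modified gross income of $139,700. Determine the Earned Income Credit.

Earned Income Credit: income exceeds $19,200 by $120,500, which is 41 full-or-partial $3,000 increments; reduction = 41 × $140 = $5,740, leaving $410.

$410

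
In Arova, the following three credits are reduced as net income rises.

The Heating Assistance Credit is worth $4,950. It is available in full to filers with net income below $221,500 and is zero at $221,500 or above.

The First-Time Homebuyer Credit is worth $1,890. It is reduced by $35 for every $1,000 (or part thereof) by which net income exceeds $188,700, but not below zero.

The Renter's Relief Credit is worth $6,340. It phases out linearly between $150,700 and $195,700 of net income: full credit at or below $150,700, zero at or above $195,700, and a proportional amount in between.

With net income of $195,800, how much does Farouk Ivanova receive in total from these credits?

Heating Assistance Credit: $195,800 is below the $221,500 cutoff, so the full $4,950 applies.
First-Time Homebuyer Credit: income exceeds $188,700 by $7,100, which is 8 full-or-partial $1,000 increments; reduction = 8 × $35 = $280, leaving $1,610.
Renter's Relief Credit: $195,800 is at or above $195,700, so the credit is $0.
Total: $4,950 + $1,610 + $0 = $6,560.

$6,560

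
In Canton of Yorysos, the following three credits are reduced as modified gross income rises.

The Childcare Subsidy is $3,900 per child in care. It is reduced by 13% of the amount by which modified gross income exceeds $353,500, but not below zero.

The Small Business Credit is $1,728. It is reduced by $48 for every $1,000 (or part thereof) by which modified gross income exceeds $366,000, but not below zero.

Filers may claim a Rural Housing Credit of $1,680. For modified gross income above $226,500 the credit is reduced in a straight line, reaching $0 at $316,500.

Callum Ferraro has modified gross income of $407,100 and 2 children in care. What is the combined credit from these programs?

Childcare Subsidy: base = 2 × $3,900 = $7,800. 13% of the $53,600 excess over $353,500 is $6,968; credit = $7,800 − $6,968 = $832.
Small Business Credit: income exceeds $366,000 by $41,100 → 42 increments × $48 = $2,016 ≥ base, so the credit is $0.
Rural Housing Credit: $407,100 is at or above $316,500, so the credit is $0.
Total: $832 + $0 + $0 = $832.

$832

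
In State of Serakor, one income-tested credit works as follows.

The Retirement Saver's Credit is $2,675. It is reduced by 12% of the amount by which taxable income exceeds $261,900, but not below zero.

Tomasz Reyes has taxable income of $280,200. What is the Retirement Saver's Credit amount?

$479

Retirement Saver's Credit: 12% of the $18,300 excess over $261,900 is $2,196; credit = $2,675 − $2,196 = $479.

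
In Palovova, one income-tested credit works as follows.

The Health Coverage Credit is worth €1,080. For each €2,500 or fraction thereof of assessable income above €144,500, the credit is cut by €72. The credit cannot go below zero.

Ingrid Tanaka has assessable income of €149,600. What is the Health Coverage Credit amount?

Health Coverage Credit: income exceeds €144,500 by €5,100, which is 3 full-or-partial €2,500 increments; reduction = 3 × €72 = €216, leaving €864.

€864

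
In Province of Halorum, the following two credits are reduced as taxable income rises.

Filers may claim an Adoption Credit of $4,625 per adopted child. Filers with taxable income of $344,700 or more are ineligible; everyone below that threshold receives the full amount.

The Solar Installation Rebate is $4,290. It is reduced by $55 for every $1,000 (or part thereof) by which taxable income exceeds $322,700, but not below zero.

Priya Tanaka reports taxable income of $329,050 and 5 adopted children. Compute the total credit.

$27,030

Adoption Credit: base = 5 × $4,625 = $23,125. $329,050 is below the $344,700 cutoff, so the full $23,125 applies.
Solar Installation Rebate: income exceeds $322,700 by $6,350, which is 7 full-or-partial $1,000 increments; reduction = 7 × $55 = $385, leaving $3,905.
Total: $23,125 + $3,905 = $27,030.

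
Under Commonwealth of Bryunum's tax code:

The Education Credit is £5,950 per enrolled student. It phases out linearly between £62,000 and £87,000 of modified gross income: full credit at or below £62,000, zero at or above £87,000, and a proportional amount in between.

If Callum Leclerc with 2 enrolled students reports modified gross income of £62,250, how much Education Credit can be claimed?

£11,781

Education Credit: base = 2 × £5,950 = £11,900. £62,250 is £250 into a £25,000 phase-out range, leaving 24,750/25,000 of the credit: £11,900 × 24,750/25,000 = £11,781.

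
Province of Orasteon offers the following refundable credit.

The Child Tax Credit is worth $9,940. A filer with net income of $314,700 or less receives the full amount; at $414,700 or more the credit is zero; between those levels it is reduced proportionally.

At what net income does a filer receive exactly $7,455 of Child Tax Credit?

$7,455 is 7,455/9,940 of the full $9,940, so 2,485/9,940 of the $100,000 range has been used: income = $314,700 + $100,000 × 2,485/9,940 = $339,700.

$339,700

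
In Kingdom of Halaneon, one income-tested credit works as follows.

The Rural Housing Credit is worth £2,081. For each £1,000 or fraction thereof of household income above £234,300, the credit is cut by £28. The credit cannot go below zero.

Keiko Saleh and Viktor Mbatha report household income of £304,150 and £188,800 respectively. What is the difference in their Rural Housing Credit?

Keiko (£304,150): Rural Housing Credit: income exceeds £234,300 by £69,850, which is 70 full-or-partial £1,000 increments; reduction = 70 × £28 = £1,960, leaving £121.
Viktor (£188,800): Rural Housing Credit: £188,800 is at or below the £234,300 threshold, so the full £2,081 applies.
Difference: |£121 − £2,081| = £1,960.

£1,960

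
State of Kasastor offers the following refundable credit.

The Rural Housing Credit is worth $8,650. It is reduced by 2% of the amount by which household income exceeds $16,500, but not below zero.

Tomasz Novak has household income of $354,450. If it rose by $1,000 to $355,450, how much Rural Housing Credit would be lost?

$20

At $354,450 — 2% of the $337,950 excess over $16,500 is $6,759; credit = $8,650 − $6,759 = $1,891.
At $355,450 — 2% of the $338,950 excess over $16,500 is $6,779; credit = $8,650 − $6,779 = $1,871.
Lost: $1,891 − $1,871 = $20.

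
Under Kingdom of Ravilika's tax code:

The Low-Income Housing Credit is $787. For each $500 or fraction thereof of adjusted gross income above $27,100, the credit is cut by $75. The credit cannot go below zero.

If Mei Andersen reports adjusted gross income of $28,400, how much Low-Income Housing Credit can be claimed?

$562

Low-Income Housing Credit: income exceeds $27,100 by $1,300, which is 3 full-or-partial $500 increments; reduction = 3 × $75 = $225, leaving $562.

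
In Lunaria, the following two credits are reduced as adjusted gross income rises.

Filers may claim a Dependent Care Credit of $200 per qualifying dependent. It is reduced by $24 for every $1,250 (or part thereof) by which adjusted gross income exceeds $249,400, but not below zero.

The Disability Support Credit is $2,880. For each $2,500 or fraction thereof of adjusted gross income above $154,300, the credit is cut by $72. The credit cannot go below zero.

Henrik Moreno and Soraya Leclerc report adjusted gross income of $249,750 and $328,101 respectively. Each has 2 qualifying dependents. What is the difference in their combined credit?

$448

Henrik ($249,750): Dependent Care Credit: base = 2 × $200 = $400. income exceeds $249,400 by $350, which is 1 full-or-partial $1,250 increment; reduction = 1 × $24 = $24, leaving $376. Disability Support Credit: income exceeds $154,300 by $95,450, which is 39 full-or-partial $2,500 increments; reduction = 39 × $72 = $2,808, leaving $72. total $376 + $72 = $448
Soraya ($328,101): Dependent Care Credit: base = 2 × $200 = $400. income exceeds $249,400 by $78,701 → 63 increments × $24 = $1,512 ≥ base, so the credit is $0. Disability Support Credit: income exceeds $154,300 by $173,801 → 70 increments × $72 = $5,040 ≥ base, so the credit is $0. total $0 + $0 = $0
Difference: |$448 − $0| = $448.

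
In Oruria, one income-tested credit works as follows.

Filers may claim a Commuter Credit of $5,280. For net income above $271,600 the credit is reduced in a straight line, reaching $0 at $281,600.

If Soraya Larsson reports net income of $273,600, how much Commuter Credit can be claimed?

$4,224

Commuter Credit: $273,600 is $2,000 into a $10,000 phase-out range, leaving 8,000/10,000 of the credit: $5,280 × 8,000/10,000 = $4,224.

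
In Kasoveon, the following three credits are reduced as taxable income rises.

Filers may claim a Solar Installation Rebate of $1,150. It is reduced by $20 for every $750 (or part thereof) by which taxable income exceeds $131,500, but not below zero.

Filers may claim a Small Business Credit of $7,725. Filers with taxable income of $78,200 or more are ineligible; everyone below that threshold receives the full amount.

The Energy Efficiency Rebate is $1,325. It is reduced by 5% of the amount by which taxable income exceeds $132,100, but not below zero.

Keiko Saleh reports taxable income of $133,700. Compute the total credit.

Solar Installation Rebate: income exceeds $131,500 by $2,200, which is 3 full-or-partial $750 increments; reduction = 3 × $20 = $60, leaving $1,090.
Small Business Credit: $133,700 meets or exceeds the $78,200 cutoff, so the credit is $0.
Energy Efficiency Rebate: 5% of the $1,600 excess over $132,100 is $80; credit = $1,325 − $80 = $1,245.
Total: $1,090 + $0 + $1,245 = $2,335.

$2,335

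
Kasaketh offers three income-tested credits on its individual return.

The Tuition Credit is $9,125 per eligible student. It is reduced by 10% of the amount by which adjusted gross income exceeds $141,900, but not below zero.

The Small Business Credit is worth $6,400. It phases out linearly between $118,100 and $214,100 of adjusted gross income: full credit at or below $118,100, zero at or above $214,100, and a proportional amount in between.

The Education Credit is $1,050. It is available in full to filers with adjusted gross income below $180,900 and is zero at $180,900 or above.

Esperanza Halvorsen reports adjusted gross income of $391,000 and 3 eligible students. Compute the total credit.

Tuition Credit: base = 3 × $9,125 = $27,375. 10% of the $249,100 excess over $141,900 is $24,910; credit = $27,375 − $24,910 = $2,465.
Small Business Credit: $391,000 is at or above $214,100, so the credit is $0.
Education Credit: $391,000 meets or exceeds the $180,900 cutoff, so the credit is $0.
Total: $2,465 + $0 + $0 = $2,465.

$2,465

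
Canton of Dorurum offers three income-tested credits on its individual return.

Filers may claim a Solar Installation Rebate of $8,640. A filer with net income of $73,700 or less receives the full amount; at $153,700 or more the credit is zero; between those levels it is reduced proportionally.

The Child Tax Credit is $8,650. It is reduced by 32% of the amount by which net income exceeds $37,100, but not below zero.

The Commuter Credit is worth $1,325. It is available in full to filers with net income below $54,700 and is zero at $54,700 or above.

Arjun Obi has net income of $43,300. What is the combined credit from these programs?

$16,631

Solar Installation Rebate: $43,300 is at or below the $73,700 threshold, so the full $8,640 applies.
Child Tax Credit: 32% of the $6,200 excess over $37,100 is $1,984; credit = $8,650 − $1,984 = $6,666.
Commuter Credit: $43,300 is below the $54,700 cutoff, so the full $1,325 applies.
Total: $8,640 + $6,666 + $1,325 = $16,631.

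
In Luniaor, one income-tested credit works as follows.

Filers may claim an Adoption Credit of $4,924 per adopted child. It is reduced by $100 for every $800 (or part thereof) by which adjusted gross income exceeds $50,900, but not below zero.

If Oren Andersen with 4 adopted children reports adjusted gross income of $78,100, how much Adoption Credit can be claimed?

Adoption Credit: base = 4 × $4,924 = $19,696. income exceeds $50,900 by $27,200, which is 34 full-or-partial $800 increments; reduction = 34 × $100 = $3,400, leaving $16,296.

$16,296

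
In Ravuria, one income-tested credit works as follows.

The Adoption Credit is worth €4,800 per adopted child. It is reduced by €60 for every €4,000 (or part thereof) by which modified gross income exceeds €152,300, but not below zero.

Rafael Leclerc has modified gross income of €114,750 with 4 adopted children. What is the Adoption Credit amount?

Adoption Credit: base = 4 × €4,800 = €19,200. €114,750 is at or below the €152,300 threshold, so the full €19,200 applies.

€19,200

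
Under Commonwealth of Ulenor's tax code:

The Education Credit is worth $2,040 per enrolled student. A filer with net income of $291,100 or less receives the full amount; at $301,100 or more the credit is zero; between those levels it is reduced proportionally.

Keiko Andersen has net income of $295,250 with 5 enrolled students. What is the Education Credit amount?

$5,967

Education Credit: base = 5 × $2,040 = $10,200. $295,250 is $4,150 into a $10,000 phase-out range, leaving 5,850/10,000 of the credit: $10,200 × 5,850/10,000 = $5,967.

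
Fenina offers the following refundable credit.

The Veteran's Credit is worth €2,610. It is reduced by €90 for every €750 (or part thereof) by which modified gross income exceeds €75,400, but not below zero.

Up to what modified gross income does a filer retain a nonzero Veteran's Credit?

After 28 increments the reduction is 28 × €90 = €2,520, leaving €90; one more increment wipes it out. Increment 28 ends at excess 28 × €750 = €21,000, so the highest qualifying income is €75,400 + €21,000 = €96,400.

€96,400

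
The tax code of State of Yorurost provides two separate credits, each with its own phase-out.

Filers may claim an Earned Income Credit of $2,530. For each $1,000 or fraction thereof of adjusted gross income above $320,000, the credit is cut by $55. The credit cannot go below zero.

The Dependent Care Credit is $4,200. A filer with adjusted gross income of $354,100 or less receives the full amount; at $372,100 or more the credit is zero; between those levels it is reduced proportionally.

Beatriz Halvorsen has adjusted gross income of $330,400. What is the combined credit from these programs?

$6,125

Earned Income Credit: income exceeds $320,000 by $10,400, which is 11 full-or-partial $1,000 increments; reduction = 11 × $55 = $605, leaving $1,925.
Dependent Care Credit: $330,400 is at or below the $354,100 threshold, so the full $4,200 applies.
Total: $1,925 + $4,200 = $6,125.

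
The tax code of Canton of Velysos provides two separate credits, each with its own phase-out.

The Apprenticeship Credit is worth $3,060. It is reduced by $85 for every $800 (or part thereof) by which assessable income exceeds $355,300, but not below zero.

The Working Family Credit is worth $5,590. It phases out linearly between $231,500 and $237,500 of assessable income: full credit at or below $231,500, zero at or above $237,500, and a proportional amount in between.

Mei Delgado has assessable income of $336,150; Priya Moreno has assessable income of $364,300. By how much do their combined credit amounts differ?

Mei ($336,150): Apprenticeship Credit: $336,150 is at or below the $355,300 threshold, so the full $3,060 applies. Working Family Credit: $336,150 is at or above $237,500, so the credit is $0. total $3,060 + $0 = $3,060
Priya ($364,300): Apprenticeship Credit: income exceeds $355,300 by $9,000, which is 12 full-or-partial $800 increments; reduction = 12 × $85 = $1,020, leaving $2,040. Working Family Credit: $364,300 is at or above $237,500, so the credit is $0. total $2,040 + $0 = $2,040
Difference: |$3,060 − $2,040| = $1,020.

$1,020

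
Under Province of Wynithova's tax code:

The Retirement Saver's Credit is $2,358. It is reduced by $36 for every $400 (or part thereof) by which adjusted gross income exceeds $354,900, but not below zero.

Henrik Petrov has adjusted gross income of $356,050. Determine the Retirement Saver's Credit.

$2,250

Retirement Saver's Credit: income exceeds $354,900 by $1,150, which is 3 full-or-partial $400 increments; reduction = 3 × $36 = $108, leaving $2,250.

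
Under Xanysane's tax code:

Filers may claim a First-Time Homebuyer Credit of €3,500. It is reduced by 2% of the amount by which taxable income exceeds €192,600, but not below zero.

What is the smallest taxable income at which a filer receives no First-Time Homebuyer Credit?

€367,600

The credit falls by 2% of each euro above €192,600, so it reaches zero when the excess is €3,500 / 2% = €175,000: income = €192,600 + €175,000 = €367,600.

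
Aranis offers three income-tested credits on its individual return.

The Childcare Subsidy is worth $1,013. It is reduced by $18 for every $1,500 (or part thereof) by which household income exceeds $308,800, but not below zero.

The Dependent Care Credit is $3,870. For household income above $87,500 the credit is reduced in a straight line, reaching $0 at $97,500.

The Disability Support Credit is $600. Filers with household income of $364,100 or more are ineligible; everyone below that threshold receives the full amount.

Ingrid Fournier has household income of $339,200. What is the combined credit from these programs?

$1,235

Childcare Subsidy: income exceeds $308,800 by $30,400, which is 21 full-or-partial $1,500 increments; reduction = 21 × $18 = $378, leaving $635.
Dependent Care Credit: $339,200 is at or above $97,500, so the credit is $0.
Disability Support Credit: $339,200 is below the $364,100 cutoff, so the full $600 applies.
Total: $635 + $0 + $600 = $1,235.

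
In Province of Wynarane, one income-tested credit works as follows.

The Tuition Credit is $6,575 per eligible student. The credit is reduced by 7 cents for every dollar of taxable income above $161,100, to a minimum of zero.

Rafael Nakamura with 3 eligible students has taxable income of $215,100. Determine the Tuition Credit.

$15,945

Tuition Credit: base = 3 × $6,575 = $19,725. 7% of the $54,000 excess over $161,100 is $3,780; credit = $19,725 − $3,780 = $15,945.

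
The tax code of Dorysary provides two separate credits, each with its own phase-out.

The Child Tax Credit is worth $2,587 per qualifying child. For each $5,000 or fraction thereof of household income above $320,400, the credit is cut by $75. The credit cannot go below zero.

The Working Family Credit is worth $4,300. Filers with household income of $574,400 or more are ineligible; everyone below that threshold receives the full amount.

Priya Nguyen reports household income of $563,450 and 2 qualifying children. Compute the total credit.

$5,799

Child Tax Credit: base = 2 × $2,587 = $5,174. income exceeds $320,400 by $243,050, which is 49 full-or-partial $5,000 increments; reduction = 49 × $75 = $3,675, leaving $1,499.
Working Family Credit: $563,450 is below the $574,400 cutoff, so the full $4,300 applies.
Total: $1,499 + $4,300 = $5,799.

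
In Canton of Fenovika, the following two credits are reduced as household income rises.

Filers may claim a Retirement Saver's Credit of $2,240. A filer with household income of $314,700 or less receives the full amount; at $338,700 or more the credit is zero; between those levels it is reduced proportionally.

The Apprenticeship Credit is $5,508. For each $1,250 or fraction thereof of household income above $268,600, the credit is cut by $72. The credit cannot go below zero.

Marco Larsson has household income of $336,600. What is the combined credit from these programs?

Retirement Saver's Credit: $336,600 is $21,900 into a $24,000 phase-out range, leaving 2,100/24,000 of the credit: $2,240 × 2,100/24,000 = $196.
Apprenticeship Credit: income exceeds $268,600 by $68,000, which is 55 full-or-partial $1,250 increments; reduction = 55 × $72 = $3,960, leaving $1,548.
Total: $196 + $1,548 = $1,744.

$1,744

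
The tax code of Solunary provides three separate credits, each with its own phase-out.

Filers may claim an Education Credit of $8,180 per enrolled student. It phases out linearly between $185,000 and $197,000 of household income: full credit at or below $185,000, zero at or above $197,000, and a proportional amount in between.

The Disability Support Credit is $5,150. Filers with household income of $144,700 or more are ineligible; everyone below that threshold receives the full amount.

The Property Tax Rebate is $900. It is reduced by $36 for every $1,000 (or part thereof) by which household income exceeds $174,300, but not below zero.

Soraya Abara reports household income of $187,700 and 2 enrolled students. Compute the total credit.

$13,075

Education Credit: base = 2 × $8,180 = $16,360. $187,700 is $2,700 into a $12,000 phase-out range, leaving 9,300/12,000 of the credit: $16,360 × 9,300/12,000 = $12,679.
Disability Support Credit: $187,700 meets or exceeds the $144,700 cutoff, so the credit is $0.
Property Tax Rebate: income exceeds $174,300 by $13,400, which is 14 full-or-partial $1,000 increments; reduction = 14 × $36 = $504, leaving $396.
Total: $12,679 + $0 + $396 = $13,075.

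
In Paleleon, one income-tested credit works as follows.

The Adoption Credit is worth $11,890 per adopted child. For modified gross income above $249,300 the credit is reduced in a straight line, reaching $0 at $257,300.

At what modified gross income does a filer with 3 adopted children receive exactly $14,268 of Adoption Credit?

Full credit = 3 × $11,890 = $35,670.
$14,268 is 14,268/35,670 of the full $35,670, so 21,402/35,670 of the $8,000 range has been used: income = $249,300 + $8,000 × 21,402/35,670 = $254,100.

$254,100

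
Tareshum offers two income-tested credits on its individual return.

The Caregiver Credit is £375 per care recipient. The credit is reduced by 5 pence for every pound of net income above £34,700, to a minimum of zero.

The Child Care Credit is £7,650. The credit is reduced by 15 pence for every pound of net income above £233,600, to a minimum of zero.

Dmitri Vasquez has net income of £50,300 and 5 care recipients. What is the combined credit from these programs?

£8,745

Caregiver Credit: base = 5 × £375 = £1,875. 5% of the £15,600 excess over £34,700 is £780; credit = £1,875 − £780 = £1,095.
Child Care Credit: £50,300 is at or below the £233,600 threshold, so the full £7,650 applies.
Total: £1,095 + £7,650 = £8,745.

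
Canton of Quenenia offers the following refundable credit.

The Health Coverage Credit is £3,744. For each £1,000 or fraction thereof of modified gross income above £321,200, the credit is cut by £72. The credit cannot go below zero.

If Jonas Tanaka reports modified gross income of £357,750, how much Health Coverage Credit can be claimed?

Health Coverage Credit: income exceeds £321,200 by £36,550, which is 37 full-or-partial £1,000 increments; reduction = 37 × £72 = £2,664, leaving £1,080.

£1,080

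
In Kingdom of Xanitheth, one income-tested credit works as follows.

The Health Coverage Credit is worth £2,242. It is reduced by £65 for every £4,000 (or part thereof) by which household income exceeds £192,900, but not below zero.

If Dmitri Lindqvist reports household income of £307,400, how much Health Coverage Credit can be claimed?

Health Coverage Credit: income exceeds £192,900 by £114,500, which is 29 full-or-partial £4,000 increments; reduction = 29 × £65 = £1,885, leaving £357.

£357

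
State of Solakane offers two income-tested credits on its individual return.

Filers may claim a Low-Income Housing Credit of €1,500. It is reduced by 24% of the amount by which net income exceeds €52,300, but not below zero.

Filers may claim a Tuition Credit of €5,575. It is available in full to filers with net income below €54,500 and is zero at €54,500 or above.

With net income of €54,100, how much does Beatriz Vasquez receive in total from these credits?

Low-Income Housing Credit: 24% of the €1,800 excess over €52,300 is €432; credit = €1,500 − €432 = €1,068.
Tuition Credit: €54,100 is below the €54,500 cutoff, so the full €5,575 applies.
Total: €1,068 + €5,575 = €6,643.

€6,643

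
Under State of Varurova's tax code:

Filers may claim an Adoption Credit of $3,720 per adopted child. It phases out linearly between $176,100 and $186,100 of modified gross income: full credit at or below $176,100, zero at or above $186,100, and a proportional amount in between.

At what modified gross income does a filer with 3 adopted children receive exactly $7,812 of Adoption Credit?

$179,100

Full credit = 3 × $3,720 = $11,160.
$7,812 is 7,812/11,160 of the full $11,160, so 3,348/11,160 of the $10,000 range has been used: income = $176,100 + $10,000 × 3,348/11,160 = $179,100.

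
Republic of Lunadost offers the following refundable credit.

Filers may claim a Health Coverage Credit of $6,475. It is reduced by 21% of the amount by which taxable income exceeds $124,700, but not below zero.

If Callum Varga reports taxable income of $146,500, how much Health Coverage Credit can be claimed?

Health Coverage Credit: 21% of the $21,800 excess over $124,700 is $4,578; credit = $6,475 − $4,578 = $1,897.

$1,897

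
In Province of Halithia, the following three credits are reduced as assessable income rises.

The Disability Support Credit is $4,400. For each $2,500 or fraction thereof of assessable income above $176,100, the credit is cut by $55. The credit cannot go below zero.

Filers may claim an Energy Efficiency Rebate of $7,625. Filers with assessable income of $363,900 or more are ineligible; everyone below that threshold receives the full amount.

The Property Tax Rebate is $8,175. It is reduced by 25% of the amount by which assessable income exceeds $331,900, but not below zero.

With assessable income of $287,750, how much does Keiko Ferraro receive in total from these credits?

$17,725

Disability Support Credit: income exceeds $176,100 by $111,650, which is 45 full-or-partial $2,500 increments; reduction = 45 × $55 = $2,475, leaving $1,925.
Energy Efficiency Rebate: $287,750 is below the $363,900 cutoff, so the full $7,625 applies.
Property Tax Rebate: $287,750 is at or below the $331,900 threshold, so the full $8,175 applies.
Total: $1,925 + $7,625 + $8,175 = $17,725.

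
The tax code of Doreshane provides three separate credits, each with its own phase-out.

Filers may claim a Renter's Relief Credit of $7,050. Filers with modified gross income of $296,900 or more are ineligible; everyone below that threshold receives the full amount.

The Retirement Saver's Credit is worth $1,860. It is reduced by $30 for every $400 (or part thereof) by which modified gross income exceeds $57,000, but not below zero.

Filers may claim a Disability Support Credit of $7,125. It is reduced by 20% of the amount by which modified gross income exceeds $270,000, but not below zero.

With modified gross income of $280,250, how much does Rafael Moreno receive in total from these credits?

Renter's Relief Credit: $280,250 is below the $296,900 cutoff, so the full $7,050 applies.
Retirement Saver's Credit: income exceeds $57,000 by $223,250 → 559 increments × $30 = $16,770 ≥ base, so the credit is $0.
Disability Support Credit: 20% of the $10,250 excess over $270,000 is $2,050; credit = $7,125 − $2,050 = $5,075.
Total: $7,050 + $0 + $5,075 = $12,125.

$12,125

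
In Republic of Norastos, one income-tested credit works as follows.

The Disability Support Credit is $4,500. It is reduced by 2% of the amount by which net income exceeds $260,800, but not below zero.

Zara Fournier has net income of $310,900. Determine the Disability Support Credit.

$3,498

Disability Support Credit: 2% of the $50,100 excess over $260,800 is $1,002; credit = $4,500 − $1,002 = $3,498.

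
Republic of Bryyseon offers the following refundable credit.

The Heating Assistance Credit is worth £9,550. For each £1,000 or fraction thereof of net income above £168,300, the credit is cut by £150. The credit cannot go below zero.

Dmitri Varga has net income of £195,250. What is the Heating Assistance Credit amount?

£5,500

Heating Assistance Credit: income exceeds £168,300 by £26,950, which is 27 full-or-partial £1,000 increments; reduction = 27 × £150 = £4,050, leaving £5,500.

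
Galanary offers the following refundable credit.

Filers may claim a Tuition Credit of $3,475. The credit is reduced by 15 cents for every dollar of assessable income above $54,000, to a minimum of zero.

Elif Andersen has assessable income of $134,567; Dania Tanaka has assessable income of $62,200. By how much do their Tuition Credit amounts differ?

$2,245

Elif ($134,567): Tuition Credit: 15% of the $80,567 excess over $54,000 is $12,085.05 ≥ base, so the credit is $0.
Dania ($62,200): Tuition Credit: 15% of the $8,200 excess over $54,000 is $1,230; credit = $3,475 − $1,230 = $2,245.
Difference: |$0 − $2,245| = $2,245.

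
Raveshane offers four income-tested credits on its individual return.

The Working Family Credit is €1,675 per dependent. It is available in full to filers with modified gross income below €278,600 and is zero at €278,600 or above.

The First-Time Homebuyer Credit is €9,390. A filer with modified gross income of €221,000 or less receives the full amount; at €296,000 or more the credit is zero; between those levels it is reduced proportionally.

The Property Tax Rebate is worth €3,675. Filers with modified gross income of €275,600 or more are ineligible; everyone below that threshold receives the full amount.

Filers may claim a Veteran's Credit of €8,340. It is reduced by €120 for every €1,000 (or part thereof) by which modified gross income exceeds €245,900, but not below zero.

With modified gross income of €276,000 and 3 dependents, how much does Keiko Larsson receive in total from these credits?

Working Family Credit: base = 3 × €1,675 = €5,025. €276,000 is below the €278,600 cutoff, so the full €5,025 applies.
First-Time Homebuyer Credit: €276,000 is €55,000 into a €75,000 phase-out range, leaving 20,000/75,000 of the credit: €9,390 × 20,000/75,000 = €2,504.
Property Tax Rebate: €276,000 meets or exceeds the €275,600 cutoff, so the credit is €0.
Veteran's Credit: income exceeds €245,900 by €30,100, which is 31 full-or-partial €1,000 increments; reduction = 31 × €120 = €3,720, leaving €4,620.
Total: €5,025 + €2,504 + €0 + €4,620 = €12,149.

€12,149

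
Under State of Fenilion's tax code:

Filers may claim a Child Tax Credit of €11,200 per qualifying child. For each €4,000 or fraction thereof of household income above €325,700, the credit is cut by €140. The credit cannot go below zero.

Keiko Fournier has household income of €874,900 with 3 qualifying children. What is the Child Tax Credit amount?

€14,280

Child Tax Credit: base = 3 × €11,200 = €33,600. income exceeds €325,700 by €549,200, which is 138 full-or-partial €4,000 increments; reduction = 138 × €140 = €19,320, leaving €14,280.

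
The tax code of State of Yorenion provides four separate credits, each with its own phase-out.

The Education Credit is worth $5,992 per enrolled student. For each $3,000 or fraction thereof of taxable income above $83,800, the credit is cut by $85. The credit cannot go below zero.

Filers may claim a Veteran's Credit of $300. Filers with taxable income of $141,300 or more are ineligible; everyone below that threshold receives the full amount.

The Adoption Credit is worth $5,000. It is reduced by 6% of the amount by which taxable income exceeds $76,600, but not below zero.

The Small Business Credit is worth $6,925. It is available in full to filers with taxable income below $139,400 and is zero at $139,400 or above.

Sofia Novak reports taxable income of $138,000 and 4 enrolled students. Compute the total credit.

$30,894

Education Credit: base = 4 × $5,992 = $23,968. income exceeds $83,800 by $54,200, which is 19 full-or-partial $3,000 increments; reduction = 19 × $85 = $1,615, leaving $22,353.
Veteran's Credit: $138,000 is below the $141,300 cutoff, so the full $300 applies.
Adoption Credit: 6% of the $61,400 excess over $76,600 is $3,684; credit = $5,000 − $3,684 = $1,316.
Small Business Credit: $138,000 is below the $139,400 cutoff, so the full $6,925 applies.
Total: $22,353 + $300 + $1,316 + $6,925 = $30,894.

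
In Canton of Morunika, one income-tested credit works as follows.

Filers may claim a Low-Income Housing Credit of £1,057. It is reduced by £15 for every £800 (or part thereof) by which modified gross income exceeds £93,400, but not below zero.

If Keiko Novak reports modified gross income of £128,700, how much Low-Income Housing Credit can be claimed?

£382

Low-Income Housing Credit: income exceeds £93,400 by £35,300, which is 45 full-or-partial £800 increments; reduction = 45 × £15 = £675, leaving £382.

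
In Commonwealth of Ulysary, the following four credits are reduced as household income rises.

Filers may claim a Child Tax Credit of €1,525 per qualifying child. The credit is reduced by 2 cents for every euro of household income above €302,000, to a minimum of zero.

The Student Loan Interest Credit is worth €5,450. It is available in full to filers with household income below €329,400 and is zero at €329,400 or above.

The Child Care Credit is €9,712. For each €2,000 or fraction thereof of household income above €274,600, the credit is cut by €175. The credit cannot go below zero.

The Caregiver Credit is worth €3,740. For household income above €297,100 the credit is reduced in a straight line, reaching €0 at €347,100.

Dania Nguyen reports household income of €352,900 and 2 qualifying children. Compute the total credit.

€4,744

Child Tax Credit: base = 2 × €1,525 = €3,050. 2% of the €50,900 excess over €302,000 is €1,018; credit = €3,050 − €1,018 = €2,032.
Student Loan Interest Credit: €352,900 meets or exceeds the €329,400 cutoff, so the credit is €0.
Child Care Credit: income exceeds €274,600 by €78,300, which is 40 full-or-partial €2,000 increments; reduction = 40 × €175 = €7,000, leaving €2,712.
Caregiver Credit: €352,900 is at or above €347,100, so the credit is €0.
Total: €2,032 + €0 + €2,712 + €0 = €4,744.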